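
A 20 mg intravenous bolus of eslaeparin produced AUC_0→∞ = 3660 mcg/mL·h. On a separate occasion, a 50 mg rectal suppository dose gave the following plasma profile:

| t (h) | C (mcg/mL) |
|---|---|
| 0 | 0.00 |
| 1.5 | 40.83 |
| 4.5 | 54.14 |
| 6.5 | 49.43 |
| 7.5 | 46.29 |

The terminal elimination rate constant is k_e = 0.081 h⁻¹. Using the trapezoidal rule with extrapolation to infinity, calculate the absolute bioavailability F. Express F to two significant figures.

Trapezoidal AUC_0→7.5 (rectal suppository):
  [0→1.5]: (0.00+40.83)/2 × 1.5 = 30.6225
  [1.5→4.5]: (40.83+54.14)/2 × 3 = 142.455
  [4.5→6.5]: (54.14+49.43)/2 × 2 = 103.57
  [6.5→7.5]: (49.43+46.29)/2 × 1 = 47.86
  Sum = 324.5075 mcg/mL·h
Tail: C_last/k_e = 46.29/0.081 = 571.481
AUC_0→∞ (rectal suppository) = 324.5075 + 571.481 = 895.9885 mcg/mL·h
F = (AUC_ev/D_ev)/(AUC_iv/D_iv) = (895.9885/50)/(3660/20) = 17.91977/183 = 0.0979

F = 0.098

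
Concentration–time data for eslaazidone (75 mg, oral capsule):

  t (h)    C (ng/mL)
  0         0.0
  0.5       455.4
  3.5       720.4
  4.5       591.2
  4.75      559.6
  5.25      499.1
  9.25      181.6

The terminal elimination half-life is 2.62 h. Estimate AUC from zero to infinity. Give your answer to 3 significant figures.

AUC = 4990 ng/mL·h

Trapezoidal AUC_0→9.25:
  [0→0.5]: (0.0+455.4)/2 × 0.5 = 113.85
  [0.5→3.5]: (455.4+720.4)/2 × 3 = 1763.7
  [3.5→4.5]: (720.4+591.2)/2 × 1 = 655.8
  [4.5→4.75]: (591.2+559.6)/2 × 0.25 = 143.85
  [4.75→5.25]: (559.6+499.1)/2 × 0.5 = 264.675
  [5.25→9.25]: (499.1+181.6)/2 × 4 = 1361.4
  Sum = 4303.275 ng/mL·h
k_e = ln2 / t½ = 0.693147 / 2.62 = 0.2646 h^-1
Extrapolated tail: C_last / k_e = 181.6 / 0.2646 = 686.319
AUC_0→∞ = 4303.275 + 686.319 = 4989.594 ng/mL·h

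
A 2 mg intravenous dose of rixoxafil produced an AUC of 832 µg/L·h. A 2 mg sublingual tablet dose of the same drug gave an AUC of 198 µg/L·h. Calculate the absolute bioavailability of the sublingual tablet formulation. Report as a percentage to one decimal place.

F = (AUC_ev / D_ev) / (AUC_iv / D_iv)
  = (198/2) / (832/2)
  = 99 / 416 = 0.2380
  = 23.80%

F = 23.8%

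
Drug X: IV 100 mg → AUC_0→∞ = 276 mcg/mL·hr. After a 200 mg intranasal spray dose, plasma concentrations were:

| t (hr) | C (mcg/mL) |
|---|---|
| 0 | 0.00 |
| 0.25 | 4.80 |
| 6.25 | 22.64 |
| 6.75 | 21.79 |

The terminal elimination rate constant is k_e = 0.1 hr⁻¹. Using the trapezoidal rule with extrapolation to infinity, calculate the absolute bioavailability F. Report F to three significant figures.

F = 0.565

Trapezoidal AUC_0→6.75 (intranasal spray):
  [0→0.25]: (0.00+4.80)/2 × 0.25 = 0.6
  [0.25→6.25]: (4.80+22.64)/2 × 6 = 82.32
  [6.25→6.75]: (22.64+21.79)/2 × 0.5 = 11.1075
  Sum = 94.0275 mcg/mL·hr
Tail: C_last/k_e = 21.79/0.1 = 217.900
AUC_0→∞ (intranasal spray) = 94.0275 + 217.900 = 311.9275 mcg/mL·hr
F = (AUC_ev/D_ev)/(AUC_iv/D_iv) = (311.9275/200)/(276/100) = 1.5596375/2.76 = 0.5651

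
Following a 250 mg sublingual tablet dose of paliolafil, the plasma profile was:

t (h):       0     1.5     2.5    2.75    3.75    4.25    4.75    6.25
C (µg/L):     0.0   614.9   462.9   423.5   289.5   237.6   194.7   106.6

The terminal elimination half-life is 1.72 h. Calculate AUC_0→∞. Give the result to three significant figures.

AUC = 2200 µg/L·h

Trapezoidal AUC_0→6.25:
  [0→1.5]: (0.0+614.9)/2 × 1.5 = 461.175
  [1.5→2.5]: (614.9+462.9)/2 × 1 = 538.9
  [2.5→2.75]: (462.9+423.5)/2 × 0.25 = 110.8
  [2.75→3.75]: (423.5+289.5)/2 × 1 = 356.5
  [3.75→4.25]: (289.5+237.6)/2 × 0.5 = 131.775
  [4.25→4.75]: (237.6+194.7)/2 × 0.5 = 108.075
  [4.75→6.25]: (194.7+106.6)/2 × 1.5 = 225.975
  Sum = 1933.2 µg/L·h
k_e = ln2 / t½ = 0.693147 / 1.72 = 0.4030 h^-1
Extrapolated tail: C_last / k_e = 106.6 / 0.403 = 264.516
AUC_0→∞ = 1933.2 + 264.516 = 2197.716 µg/L·h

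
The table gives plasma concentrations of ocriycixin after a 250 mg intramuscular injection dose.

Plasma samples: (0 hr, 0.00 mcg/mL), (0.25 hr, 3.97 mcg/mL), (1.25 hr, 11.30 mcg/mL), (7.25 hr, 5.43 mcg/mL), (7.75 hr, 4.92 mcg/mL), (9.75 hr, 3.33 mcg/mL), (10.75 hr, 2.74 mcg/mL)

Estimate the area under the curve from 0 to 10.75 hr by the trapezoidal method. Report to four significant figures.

Trapezoidal AUC_0→10.75:
  [0→0.25]: (0.00+3.97)/2 × 0.25 = 0.49625
  [0.25→1.25]: (3.97+11.30)/2 × 1 = 7.635
  [1.25→7.25]: (11.30+5.43)/2 × 6 = 50.19
  [7.25→7.75]: (5.43+4.92)/2 × 0.5 = 2.5875
  [7.75→9.75]: (4.92+3.33)/2 × 2 = 8.25
  [9.75→10.75]: (3.33+2.74)/2 × 1 = 3.035
  Sum = 72.19375 mcg/mL·hr

AUC = 72.19 mcg/mL·hr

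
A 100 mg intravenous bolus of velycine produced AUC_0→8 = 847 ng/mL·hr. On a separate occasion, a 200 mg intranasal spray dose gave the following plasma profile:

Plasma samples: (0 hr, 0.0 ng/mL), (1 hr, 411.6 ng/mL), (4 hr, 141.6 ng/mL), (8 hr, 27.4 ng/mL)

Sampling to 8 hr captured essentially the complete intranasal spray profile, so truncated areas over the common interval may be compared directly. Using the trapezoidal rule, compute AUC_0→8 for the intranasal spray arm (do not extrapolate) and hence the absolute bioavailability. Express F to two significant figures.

F = 0.81

Trapezoidal AUC_0→8 (intranasal spray):
  [0→1]: (0.0+411.6)/2 × 1 = 205.8
  [1→4]: (411.6+141.6)/2 × 3 = 829.8
  [4→8]: (141.6+27.4)/2 × 4 = 338.0
  Sum = 1373.6 ng/mL·hr
F = (AUC_ev/D_ev)/(AUC_iv/D_iv) = (1373.6/200)/(847/100) = 6.868/8.47 = 0.8109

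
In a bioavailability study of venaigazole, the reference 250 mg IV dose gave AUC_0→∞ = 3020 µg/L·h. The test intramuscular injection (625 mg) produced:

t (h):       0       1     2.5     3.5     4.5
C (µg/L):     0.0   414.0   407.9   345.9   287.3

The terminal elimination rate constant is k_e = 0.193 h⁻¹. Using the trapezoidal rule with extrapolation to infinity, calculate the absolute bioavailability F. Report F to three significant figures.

F = 0.398

Trapezoidal AUC_0→4.5 (intramuscular injection):
  [0→1]: (0.0+414.0)/2 × 1 = 207.0
  [1→2.5]: (414.0+407.9)/2 × 1.5 = 616.425
  [2.5→3.5]: (407.9+345.9)/2 × 1 = 376.9
  [3.5→4.5]: (345.9+287.3)/2 × 1 = 316.6
  Sum = 1516.925 µg/L·h
Tail: C_last/k_e = 287.3/0.193 = 1488.601
AUC_0→∞ (intramuscular injection) = 1516.925 + 1488.601 = 3005.526 µg/L·h
F = (AUC_ev/D_ev)/(AUC_iv/D_iv) = (3005.526/625)/(3020/250) = 4.8088416/12.08 = 0.3981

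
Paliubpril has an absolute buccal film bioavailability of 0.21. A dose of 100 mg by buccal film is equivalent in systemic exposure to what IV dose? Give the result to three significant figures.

D_iv = 21.0 mg

Systemic exposure from an extravascular dose = F × D_ev, so the equivalent IV dose is F × D_ev.
D_iv = F × D_ev = 0.21 × 100 = 21 mg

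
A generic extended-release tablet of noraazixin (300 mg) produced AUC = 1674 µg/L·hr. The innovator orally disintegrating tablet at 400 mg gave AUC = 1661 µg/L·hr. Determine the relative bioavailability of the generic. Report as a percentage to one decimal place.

F_rel = (AUC_test/D_test) / (AUC_ref/D_ref)
      = (1674/300) / (1661/400)
      = 5.58 / 4.1525 = 1.3438 = 134.38%

F_rel = 134.4%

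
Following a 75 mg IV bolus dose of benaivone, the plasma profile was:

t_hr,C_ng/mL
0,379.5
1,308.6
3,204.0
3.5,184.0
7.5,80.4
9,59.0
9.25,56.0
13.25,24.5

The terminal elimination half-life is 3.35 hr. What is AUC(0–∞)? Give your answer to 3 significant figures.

AUC = 1880 ng/mL·hr

Trapezoidal AUC_0→13.25:
  [0→1]: (379.5+308.6)/2 × 1 = 344.05
  [1→3]: (308.6+204.0)/2 × 2 = 512.6
  [3→3.5]: (204.0+184.0)/2 × 0.5 = 97.0
  [3.5→7.5]: (184.0+80.4)/2 × 4 = 528.8
  [7.5→9]: (80.4+59.0)/2 × 1.5 = 104.55
  [9→9.25]: (59.0+56.0)/2 × 0.25 = 14.375
  [9.25→13.25]: (56.0+24.5)/2 × 4 = 161.0
  Sum = 1762.375 ng/mL·hr
k_e = ln2 / t½ = 0.693147 / 3.35 = 0.2069 hr^-1
Extrapolated tail: C_last / k_e = 24.5 / 0.2069 = 118.415
AUC_0→∞ = 1762.375 + 118.415 = 1880.79 ng/mL·hr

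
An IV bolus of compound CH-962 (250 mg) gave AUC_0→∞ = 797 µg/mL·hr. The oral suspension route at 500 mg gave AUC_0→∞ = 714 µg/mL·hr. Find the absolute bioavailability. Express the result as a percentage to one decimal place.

F = (AUC_ev / D_ev) / (AUC_iv / D_iv)
  = (714/500) / (797/250)
  = 1.428 / 3.188 = 0.4479
  = 44.79%

F = 44.8%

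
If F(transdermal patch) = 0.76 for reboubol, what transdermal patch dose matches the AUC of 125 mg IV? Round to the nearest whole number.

For equal systemic exposure: F × D_ev = D_iv
D_ev = D_iv / F = 125 / 0.76 = 164.474 mg

D_transdermal = 164 mg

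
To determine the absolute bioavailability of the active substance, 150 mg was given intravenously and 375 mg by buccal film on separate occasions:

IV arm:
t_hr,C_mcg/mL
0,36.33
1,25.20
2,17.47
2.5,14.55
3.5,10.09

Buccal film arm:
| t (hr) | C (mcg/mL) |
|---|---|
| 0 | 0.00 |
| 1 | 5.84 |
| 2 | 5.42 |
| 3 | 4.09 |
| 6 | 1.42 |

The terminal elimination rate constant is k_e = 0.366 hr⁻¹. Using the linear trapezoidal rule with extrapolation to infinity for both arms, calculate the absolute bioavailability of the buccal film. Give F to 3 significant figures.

Trapezoidal AUC_0→3.5 (IV):
  [0→1]: (36.33+25.20)/2 × 1 = 30.765
  [1→2]: (25.20+17.47)/2 × 1 = 21.335
  [2→2.5]: (17.47+14.55)/2 × 0.5 = 8.005
  [2.5→3.5]: (14.55+10.09)/2 × 1 = 12.32
  Sum = 72.425 mcg/mL·hr
IV tail: 10.09/0.366 = 27.568; AUC_iv,0→∞ = 72.425 + 27.568 = 99.993 mcg/mL·hr
Trapezoidal AUC_0→6 (buccal film):
  [0→1]: (0.00+5.84)/2 × 1 = 2.92
  [1→2]: (5.84+5.42)/2 × 1 = 5.63
  [2→3]: (5.42+4.09)/2 × 1 = 4.755
  [3→6]: (4.09+1.42)/2 × 3 = 8.265
  Sum = 21.57 mcg/mL·hr
buccal film tail: 1.42/0.366 = 3.880; AUC_ev,0→∞ = 21.57 + 3.880 = 25.45 mcg/mL·hr
F = (AUC_ev/D_ev)/(AUC_iv/D_iv) = (25.45/375)/(99.993/150) = 0.0678667/0.66662 = 0.1018

F = 0.102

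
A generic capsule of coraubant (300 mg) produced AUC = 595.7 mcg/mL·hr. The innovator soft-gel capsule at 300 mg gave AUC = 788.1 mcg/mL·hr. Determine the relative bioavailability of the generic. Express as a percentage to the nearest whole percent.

F_rel = 76%

F_rel = (AUC_test/D_test) / (AUC_ref/D_ref)
      = (595.7/300) / (788.1/300)
      = 1.98567 / 2.627 = 0.7559 = 75.59%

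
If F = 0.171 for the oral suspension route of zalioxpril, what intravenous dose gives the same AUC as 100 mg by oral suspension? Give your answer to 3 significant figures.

Systemic exposure from an extravascular dose = F × D_ev, so the equivalent IV dose is F × D_ev.
D_iv = F × D_ev = 0.171 × 100 = 17.1 mg

D_iv = 17.1 mg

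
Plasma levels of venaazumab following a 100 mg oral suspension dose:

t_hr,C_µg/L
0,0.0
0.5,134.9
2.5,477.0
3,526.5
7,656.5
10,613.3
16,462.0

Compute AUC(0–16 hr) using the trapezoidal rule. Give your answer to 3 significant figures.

Trapezoidal AUC_0→16:
  [0→0.5]: (0.0+134.9)/2 × 0.5 = 33.725
  [0.5→2.5]: (134.9+477.0)/2 × 2 = 611.9
  [2.5→3]: (477.0+526.5)/2 × 0.5 = 250.875
  [3→7]: (526.5+656.5)/2 × 4 = 2366.0
  [7→10]: (656.5+613.3)/2 × 3 = 1904.7
  [10→16]: (613.3+462.0)/2 × 6 = 3225.9
  Sum = 8393.1 µg/L·hr

AUC = 8390 µg/L·hr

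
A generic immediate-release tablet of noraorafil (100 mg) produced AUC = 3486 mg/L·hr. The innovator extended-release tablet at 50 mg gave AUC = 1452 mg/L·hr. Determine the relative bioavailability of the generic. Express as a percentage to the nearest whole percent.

F_rel = (AUC_test/D_test) / (AUC_ref/D_ref)
      = (3486/100) / (1452/50)
      = 34.86 / 29.04 = 1.2004 = 120.04%

F_rel = 120%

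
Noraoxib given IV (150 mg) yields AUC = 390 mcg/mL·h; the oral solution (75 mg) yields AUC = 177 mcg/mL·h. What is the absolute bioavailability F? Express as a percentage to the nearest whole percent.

F = 91%

F = (AUC_ev / D_ev) / (AUC_iv / D_iv)
  = (177/75) / (390/150)
  = 2.36 / 2.6 = 0.9077
  = 90.77%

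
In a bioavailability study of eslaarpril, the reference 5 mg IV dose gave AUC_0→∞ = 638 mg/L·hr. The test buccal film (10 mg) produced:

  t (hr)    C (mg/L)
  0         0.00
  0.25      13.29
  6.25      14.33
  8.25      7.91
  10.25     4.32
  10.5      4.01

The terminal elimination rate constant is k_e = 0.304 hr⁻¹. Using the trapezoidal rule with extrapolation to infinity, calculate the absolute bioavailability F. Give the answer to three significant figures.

F = 0.104

Trapezoidal AUC_0→10.5 (buccal film):
  [0→0.25]: (0.00+13.29)/2 × 0.25 = 1.66125
  [0.25→6.25]: (13.29+14.33)/2 × 6 = 82.86
  [6.25→8.25]: (14.33+7.91)/2 × 2 = 22.24
  [8.25→10.25]: (7.91+4.32)/2 × 2 = 12.23
  [10.25→10.5]: (4.32+4.01)/2 × 0.25 = 1.04125
  Sum = 120.0325 mg/L·hr
Tail: C_last/k_e = 4.01/0.304 = 13.191
AUC_0→∞ (buccal film) = 120.0325 + 13.191 = 133.2235 mg/L·hr
F = (AUC_ev/D_ev)/(AUC_iv/D_iv) = (133.2235/10)/(638/5) = 13.32235/127.6 = 0.1044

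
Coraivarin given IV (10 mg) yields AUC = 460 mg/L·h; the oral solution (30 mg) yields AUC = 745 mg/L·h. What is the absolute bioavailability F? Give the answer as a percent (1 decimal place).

F = (AUC_ev / D_ev) / (AUC_iv / D_iv)
  = (745/30) / (460/10)
  = 24.8333 / 46 = 0.5399
  = 53.99%

F = 54.0%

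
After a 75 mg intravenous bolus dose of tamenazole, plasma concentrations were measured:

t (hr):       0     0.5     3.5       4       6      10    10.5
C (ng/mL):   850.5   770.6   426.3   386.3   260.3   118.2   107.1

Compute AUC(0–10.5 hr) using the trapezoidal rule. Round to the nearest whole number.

Trapezoidal AUC_0→10.5:
  [0→0.5]: (850.5+770.6)/2 × 0.5 = 405.275
  [0.5→3.5]: (770.6+426.3)/2 × 3 = 1795.35
  [3.5→4]: (426.3+386.3)/2 × 0.5 = 203.15
  [4→6]: (386.3+260.3)/2 × 2 = 646.6
  [6→10]: (260.3+118.2)/2 × 4 = 757.0
  [10→10.5]: (118.2+107.1)/2 × 0.5 = 56.325
  Sum = 3863.7 ng/mL·hr

AUC = 3864 ng/mL·hr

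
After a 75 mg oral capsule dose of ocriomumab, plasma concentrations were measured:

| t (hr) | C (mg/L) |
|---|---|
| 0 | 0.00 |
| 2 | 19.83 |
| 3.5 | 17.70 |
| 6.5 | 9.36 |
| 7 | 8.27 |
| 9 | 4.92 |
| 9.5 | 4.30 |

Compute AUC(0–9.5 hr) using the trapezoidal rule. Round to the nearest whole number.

AUC = 108 mg/L·hr

Trapezoidal AUC_0→9.5:
  [0→2]: (0.00+19.83)/2 × 2 = 19.83
  [2→3.5]: (19.83+17.70)/2 × 1.5 = 28.1475
  [3.5→6.5]: (17.70+9.36)/2 × 3 = 40.59
  [6.5→7]: (9.36+8.27)/2 × 0.5 = 4.4075
  [7→9]: (8.27+4.92)/2 × 2 = 13.19
  [9→9.5]: (4.92+4.30)/2 × 0.5 = 2.305
  Sum = 108.47 mg/L·hr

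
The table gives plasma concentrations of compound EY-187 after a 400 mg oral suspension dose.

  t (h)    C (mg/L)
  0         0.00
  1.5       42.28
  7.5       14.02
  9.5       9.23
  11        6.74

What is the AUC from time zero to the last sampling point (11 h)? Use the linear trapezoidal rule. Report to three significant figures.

Trapezoidal AUC_0→11:
  [0→1.5]: (0.00+42.28)/2 × 1.5 = 31.71
  [1.5→7.5]: (42.28+14.02)/2 × 6 = 168.9
  [7.5→9.5]: (14.02+9.23)/2 × 2 = 23.25
  [9.5→11]: (9.23+6.74)/2 × 1.5 = 11.9775
  Sum = 235.8375 mg/L·h

AUC = 236 mg/L·h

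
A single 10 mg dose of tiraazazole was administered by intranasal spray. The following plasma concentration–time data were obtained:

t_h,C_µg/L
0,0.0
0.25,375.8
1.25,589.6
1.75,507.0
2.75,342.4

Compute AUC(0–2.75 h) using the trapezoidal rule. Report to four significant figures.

Trapezoidal AUC_0→2.75:
  [0→0.25]: (0.0+375.8)/2 × 0.25 = 46.975
  [0.25→1.25]: (375.8+589.6)/2 × 1 = 482.7
  [1.25→1.75]: (589.6+507.0)/2 × 0.5 = 274.15
  [1.75→2.75]: (507.0+342.4)/2 × 1 = 424.7
  Sum = 1228.525 µg/L·h

AUC = 1229 µg/L·h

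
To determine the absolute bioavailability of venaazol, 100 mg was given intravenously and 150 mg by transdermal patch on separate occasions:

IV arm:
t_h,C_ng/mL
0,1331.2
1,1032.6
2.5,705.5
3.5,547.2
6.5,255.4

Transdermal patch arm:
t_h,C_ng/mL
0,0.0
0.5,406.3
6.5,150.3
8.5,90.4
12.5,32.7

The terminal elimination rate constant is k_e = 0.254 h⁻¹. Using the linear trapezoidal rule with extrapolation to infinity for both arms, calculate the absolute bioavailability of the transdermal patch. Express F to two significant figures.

Trapezoidal AUC_0→6.5 (IV):
  [0→1]: (1331.2+1032.6)/2 × 1 = 1181.9
  [1→2.5]: (1032.6+705.5)/2 × 1.5 = 1303.575
  [2.5→3.5]: (705.5+547.2)/2 × 1 = 626.35
  [3.5→6.5]: (547.2+255.4)/2 × 3 = 1203.9
  Sum = 4315.725 ng/mL·h
IV tail: 255.4/0.254 = 1005.512; AUC_iv,0→∞ = 4315.725 + 1005.512 = 5321.237 ng/mL·h
Trapezoidal AUC_0→12.5 (transdermal patch):
  [0→0.5]: (0.0+406.3)/2 × 0.5 = 101.575
  [0.5→6.5]: (406.3+150.3)/2 × 6 = 1669.8
  [6.5→8.5]: (150.3+90.4)/2 × 2 = 240.7
  [8.5→12.5]: (90.4+32.7)/2 × 4 = 246.2
  Sum = 2258.275 ng/mL·h
transdermal patch tail: 32.7/0.254 = 128.740; AUC_ev,0→∞ = 2258.275 + 128.740 = 2387.015 ng/mL·h
F = (AUC_ev/D_ev)/(AUC_iv/D_iv) = (2387.015/150)/(5321.237/100) = 15.9134/53.21237 = 0.2991

F = 0.30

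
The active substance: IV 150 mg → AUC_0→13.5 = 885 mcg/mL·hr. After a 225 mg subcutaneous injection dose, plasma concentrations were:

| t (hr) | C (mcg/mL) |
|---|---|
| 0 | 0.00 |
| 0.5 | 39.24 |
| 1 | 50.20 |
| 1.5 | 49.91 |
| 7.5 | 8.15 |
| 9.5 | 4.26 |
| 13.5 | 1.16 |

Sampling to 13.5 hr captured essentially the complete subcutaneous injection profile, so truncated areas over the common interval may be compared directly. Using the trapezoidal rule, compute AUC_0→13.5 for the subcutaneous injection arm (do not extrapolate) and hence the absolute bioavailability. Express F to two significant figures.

F = 0.19

Trapezoidal AUC_0→13.5 (subcutaneous injection):
  [0→0.5]: (0.00+39.24)/2 × 0.5 = 9.81
  [0.5→1]: (39.24+50.20)/2 × 0.5 = 22.36
  [1→1.5]: (50.20+49.91)/2 × 0.5 = 25.0275
  [1.5→7.5]: (49.91+8.15)/2 × 6 = 174.18
  [7.5→9.5]: (8.15+4.26)/2 × 2 = 12.41
  [9.5→13.5]: (4.26+1.16)/2 × 4 = 10.84
  Sum = 254.6275 mcg/mL·hr
F = (AUC_ev/D_ev)/(AUC_iv/D_iv) = (254.6275/225)/(885/150) = 1.13168/5.9 = 0.1918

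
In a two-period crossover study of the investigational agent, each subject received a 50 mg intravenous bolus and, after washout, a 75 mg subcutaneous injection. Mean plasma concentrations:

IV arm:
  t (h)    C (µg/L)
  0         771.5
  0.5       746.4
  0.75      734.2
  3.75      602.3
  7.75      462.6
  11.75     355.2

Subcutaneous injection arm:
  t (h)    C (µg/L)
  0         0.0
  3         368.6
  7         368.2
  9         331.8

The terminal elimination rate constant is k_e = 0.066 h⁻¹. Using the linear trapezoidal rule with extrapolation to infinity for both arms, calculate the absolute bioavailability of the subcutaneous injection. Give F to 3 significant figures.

F = 0.441

Trapezoidal AUC_0→11.75 (IV):
  [0→0.5]: (771.5+746.4)/2 × 0.5 = 379.475
  [0.5→0.75]: (746.4+734.2)/2 × 0.25 = 185.075
  [0.75→3.75]: (734.2+602.3)/2 × 3 = 2004.75
  [3.75→7.75]: (602.3+462.6)/2 × 4 = 2129.8
  [7.75→11.75]: (462.6+355.2)/2 × 4 = 1635.6
  Sum = 6334.7 µg/L·h
IV tail: 355.2/0.066 = 5381.818; AUC_iv,0→∞ = 6334.7 + 5381.818 = 11716.518 µg/L·h
Trapezoidal AUC_0→9 (subcutaneous injection):
  [0→3]: (0.0+368.6)/2 × 3 = 552.9
  [3→7]: (368.6+368.2)/2 × 4 = 1473.6
  [7→9]: (368.2+331.8)/2 × 2 = 700.0
  Sum = 2726.5 µg/L·h
subcutaneous injection tail: 331.8/0.066 = 5027.273; AUC_ev,0→∞ = 2726.5 + 5027.273 = 7753.773 µg/L·h
F = (AUC_ev/D_ev)/(AUC_iv/D_iv) = (7753.773/75)/(11716.518/50) = 103.38364/234.33036 = 0.4412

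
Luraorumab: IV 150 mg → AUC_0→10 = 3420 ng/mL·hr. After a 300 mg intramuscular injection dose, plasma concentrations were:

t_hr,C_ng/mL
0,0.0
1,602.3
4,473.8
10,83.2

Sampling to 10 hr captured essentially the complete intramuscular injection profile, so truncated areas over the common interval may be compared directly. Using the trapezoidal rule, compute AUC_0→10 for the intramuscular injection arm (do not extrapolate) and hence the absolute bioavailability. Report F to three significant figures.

Trapezoidal AUC_0→10 (intramuscular injection):
  [0→1]: (0.0+602.3)/2 × 1 = 301.15
  [1→4]: (602.3+473.8)/2 × 3 = 1614.15
  [4→10]: (473.8+83.2)/2 × 6 = 1671.0
  Sum = 3586.3 ng/mL·hr
F = (AUC_ev/D_ev)/(AUC_iv/D_iv) = (3586.3/300)/(3420/150) = 11.9543/22.8 = 0.5243

F = 0.524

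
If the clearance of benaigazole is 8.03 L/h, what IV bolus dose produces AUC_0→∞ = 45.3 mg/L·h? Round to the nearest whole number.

Dose = 364 mg

Dose_iv = CL × AUC_0→∞
     = 8.03 × 45.3 = 363.759 mg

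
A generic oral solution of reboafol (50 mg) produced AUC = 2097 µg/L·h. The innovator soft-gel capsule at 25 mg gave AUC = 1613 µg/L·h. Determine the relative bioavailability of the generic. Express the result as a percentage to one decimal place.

F_rel = 65.0%

F_rel = (AUC_test/D_test) / (AUC_ref/D_ref)
      = (2097/50) / (1613/25)
      = 41.94 / 64.52 = 0.6500 = 65.00%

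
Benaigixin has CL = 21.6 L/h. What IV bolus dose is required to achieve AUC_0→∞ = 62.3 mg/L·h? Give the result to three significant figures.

Dose_iv = CL × AUC_0→∞
     = 21.6 × 62.3 = 1345.68 mg

Dose = 1350 mg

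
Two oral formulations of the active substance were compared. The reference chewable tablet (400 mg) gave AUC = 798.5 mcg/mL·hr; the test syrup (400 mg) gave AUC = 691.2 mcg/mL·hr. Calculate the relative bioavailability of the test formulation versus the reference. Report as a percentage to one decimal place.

F_rel = (AUC_test/D_test) / (AUC_ref/D_ref)
      = (691.2/400) / (798.5/400)
      = 1.728 / 1.99625 = 0.8656 = 86.56%

F_rel = 86.6%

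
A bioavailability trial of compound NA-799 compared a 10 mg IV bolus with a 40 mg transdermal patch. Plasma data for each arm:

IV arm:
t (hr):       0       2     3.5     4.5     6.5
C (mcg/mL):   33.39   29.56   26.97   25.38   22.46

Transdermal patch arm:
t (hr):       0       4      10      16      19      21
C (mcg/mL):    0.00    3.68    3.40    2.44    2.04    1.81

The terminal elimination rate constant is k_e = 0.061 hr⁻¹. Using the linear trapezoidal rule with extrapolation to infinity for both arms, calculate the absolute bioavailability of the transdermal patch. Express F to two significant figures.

F = 0.039

Trapezoidal AUC_0→6.5 (IV):
  [0→2]: (33.39+29.56)/2 × 2 = 62.95
  [2→3.5]: (29.56+26.97)/2 × 1.5 = 42.3975
  [3.5→4.5]: (26.97+25.38)/2 × 1 = 26.175
  [4.5→6.5]: (25.38+22.46)/2 × 2 = 47.84
  Sum = 179.3625 mcg/mL·hr
IV tail: 22.46/0.061 = 368.197; AUC_iv,0→∞ = 179.3625 + 368.197 = 547.5595 mcg/mL·hr
Trapezoidal AUC_0→21 (transdermal patch):
  [0→4]: (0.00+3.68)/2 × 4 = 7.36
  [4→10]: (3.68+3.40)/2 × 6 = 21.24
  [10→16]: (3.40+2.44)/2 × 6 = 17.52
  [16→19]: (2.44+2.04)/2 × 3 = 6.72
  [19→21]: (2.04+1.81)/2 × 2 = 3.85
  Sum = 56.69 mcg/mL·hr
transdermal patch tail: 1.81/0.061 = 29.672; AUC_ev,0→∞ = 56.69 + 29.672 = 86.362 mcg/mL·hr
F = (AUC_ev/D_ev)/(AUC_iv/D_iv) = (86.362/40)/(547.5595/10) = 2.15905/54.75595 = 0.0394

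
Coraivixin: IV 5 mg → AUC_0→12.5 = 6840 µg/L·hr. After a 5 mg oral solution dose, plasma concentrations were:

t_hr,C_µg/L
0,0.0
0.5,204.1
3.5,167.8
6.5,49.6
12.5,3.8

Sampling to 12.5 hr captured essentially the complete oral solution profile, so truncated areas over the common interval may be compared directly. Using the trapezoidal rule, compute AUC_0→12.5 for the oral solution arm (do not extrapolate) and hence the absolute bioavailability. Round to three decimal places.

Trapezoidal AUC_0→12.5 (oral solution):
  [0→0.5]: (0.0+204.1)/2 × 0.5 = 51.025
  [0.5→3.5]: (204.1+167.8)/2 × 3 = 557.85
  [3.5→6.5]: (167.8+49.6)/2 × 3 = 326.1
  [6.5→12.5]: (49.6+3.8)/2 × 6 = 160.2
  Sum = 1095.175 µg/L·hr
F = (AUC_ev/D_ev)/(AUC_iv/D_iv) = (1095.175/5)/(6840/5) = 219.035/1368 = 0.1601

F = 0.160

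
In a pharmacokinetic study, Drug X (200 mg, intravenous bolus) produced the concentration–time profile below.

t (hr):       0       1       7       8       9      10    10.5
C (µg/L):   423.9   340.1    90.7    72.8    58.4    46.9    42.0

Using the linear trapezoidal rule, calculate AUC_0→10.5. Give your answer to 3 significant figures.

Trapezoidal AUC_0→10.5:
  [0→1]: (423.9+340.1)/2 × 1 = 382.0
  [1→7]: (340.1+90.7)/2 × 6 = 1292.4
  [7→8]: (90.7+72.8)/2 × 1 = 81.75
  [8→9]: (72.8+58.4)/2 × 1 = 65.6
  [9→10]: (58.4+46.9)/2 × 1 = 52.65
  [10→10.5]: (46.9+42.0)/2 × 0.5 = 22.225
  Sum = 1896.625 µg/L·hr

AUC = 1900 µg/L·hr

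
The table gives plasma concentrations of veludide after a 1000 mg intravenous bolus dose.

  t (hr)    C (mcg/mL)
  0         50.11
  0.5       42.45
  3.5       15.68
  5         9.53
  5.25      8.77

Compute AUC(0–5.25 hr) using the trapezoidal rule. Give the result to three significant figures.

Trapezoidal AUC_0→5.25:
  [0→0.5]: (50.11+42.45)/2 × 0.5 = 23.14
  [0.5→3.5]: (42.45+15.68)/2 × 3 = 87.195
  [3.5→5]: (15.68+9.53)/2 × 1.5 = 18.9075
  [5→5.25]: (9.53+8.77)/2 × 0.25 = 2.2875
  Sum = 131.53 mcg/mL·hr

AUC = 132 mcg/mL·hr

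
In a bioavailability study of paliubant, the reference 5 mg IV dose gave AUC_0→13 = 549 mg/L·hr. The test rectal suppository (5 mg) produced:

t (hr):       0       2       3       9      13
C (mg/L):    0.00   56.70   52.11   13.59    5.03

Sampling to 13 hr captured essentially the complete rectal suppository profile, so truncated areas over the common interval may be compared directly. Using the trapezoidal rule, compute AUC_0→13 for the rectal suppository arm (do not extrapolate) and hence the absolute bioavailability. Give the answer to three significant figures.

Trapezoidal AUC_0→13 (rectal suppository):
  [0→2]: (0.00+56.70)/2 × 2 = 56.7
  [2→3]: (56.70+52.11)/2 × 1 = 54.405
  [3→9]: (52.11+13.59)/2 × 6 = 197.1
  [9→13]: (13.59+5.03)/2 × 4 = 37.24
  Sum = 345.445 mg/L·hr
F = (AUC_ev/D_ev)/(AUC_iv/D_iv) = (345.445/5)/(549/5) = 69.089/109.8 = 0.6292

F = 0.629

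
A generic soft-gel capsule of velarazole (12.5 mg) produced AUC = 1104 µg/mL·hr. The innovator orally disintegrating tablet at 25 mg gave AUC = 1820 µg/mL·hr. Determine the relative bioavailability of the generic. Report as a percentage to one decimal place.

F_rel = 121.3%

F_rel = (AUC_test/D_test) / (AUC_ref/D_ref)
      = (1104/12.5) / (1820/25)
      = 88.32 / 72.8 = 1.2132 = 121.32%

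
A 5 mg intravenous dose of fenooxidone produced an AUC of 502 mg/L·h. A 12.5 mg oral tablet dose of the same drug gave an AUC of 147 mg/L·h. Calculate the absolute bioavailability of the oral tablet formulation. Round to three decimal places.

F = 0.117

F = (AUC_ev / D_ev) / (AUC_iv / D_iv)
  = (147/12.5) / (502/5)
  = 11.76 / 100.4 = 0.1171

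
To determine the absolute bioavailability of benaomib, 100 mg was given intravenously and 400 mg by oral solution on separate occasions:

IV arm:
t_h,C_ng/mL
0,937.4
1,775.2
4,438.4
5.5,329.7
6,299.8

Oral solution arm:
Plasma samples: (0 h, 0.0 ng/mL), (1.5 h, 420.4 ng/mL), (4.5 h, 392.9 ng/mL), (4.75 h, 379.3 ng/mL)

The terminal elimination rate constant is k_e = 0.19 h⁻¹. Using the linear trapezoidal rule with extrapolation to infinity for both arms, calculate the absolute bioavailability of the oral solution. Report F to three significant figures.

Trapezoidal AUC_0→6 (IV):
  [0→1]: (937.4+775.2)/2 × 1 = 856.3
  [1→4]: (775.2+438.4)/2 × 3 = 1820.4
  [4→5.5]: (438.4+329.7)/2 × 1.5 = 576.075
  [5.5→6]: (329.7+299.8)/2 × 0.5 = 157.375
  Sum = 3410.15 ng/mL·h
IV tail: 299.8/0.19 = 1577.895; AUC_iv,0→∞ = 3410.15 + 1577.895 = 4988.045 ng/mL·h
Trapezoidal AUC_0→4.75 (oral solution):
  [0→1.5]: (0.0+420.4)/2 × 1.5 = 315.3
  [1.5→4.5]: (420.4+392.9)/2 × 3 = 1219.95
  [4.5→4.75]: (392.9+379.3)/2 × 0.25 = 96.525
  Sum = 1631.775 ng/mL·h
oral solution tail: 379.3/0.19 = 1996.316; AUC_ev,0→∞ = 1631.775 + 1996.316 = 3628.091 ng/mL·h
F = (AUC_ev/D_ev)/(AUC_iv/D_iv) = (3628.091/400)/(4988.045/100) = 9.0702275/49.88045 = 0.1818

F = 0.182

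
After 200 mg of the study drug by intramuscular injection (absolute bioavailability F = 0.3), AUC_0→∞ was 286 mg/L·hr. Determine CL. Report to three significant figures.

CL = 0.210 L/hr

CL = F × Dose / AUC_0→∞
   = 0.3 × 200 / 286 = 0.20979 L/hr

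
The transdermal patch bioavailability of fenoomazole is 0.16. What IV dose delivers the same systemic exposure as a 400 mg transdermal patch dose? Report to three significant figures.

Systemic exposure from an extravascular dose = F × D_ev, so the equivalent IV dose is F × D_ev.
D_iv = F × D_ev = 0.16 × 400 = 64 mg

D_iv = 64.0 mg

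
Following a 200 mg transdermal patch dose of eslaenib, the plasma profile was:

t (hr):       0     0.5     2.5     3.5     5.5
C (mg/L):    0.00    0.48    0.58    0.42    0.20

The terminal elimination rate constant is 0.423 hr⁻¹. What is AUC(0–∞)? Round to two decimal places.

AUC = 2.77 mg/L·hr

Trapezoidal AUC_0→5.5:
  [0→0.5]: (0.00+0.48)/2 × 0.5 = 0.12
  [0.5→2.5]: (0.48+0.58)/2 × 2 = 1.06
  [2.5→3.5]: (0.58+0.42)/2 × 1 = 0.5
  [3.5→5.5]: (0.42+0.20)/2 × 2 = 0.62
  Sum = 2.3 mg/L·hr
Extrapolated tail: C_last / k_e = 0.20 / 0.423 = 0.473
AUC_0→∞ = 2.3 + 0.473 = 2.773 mg/L·hr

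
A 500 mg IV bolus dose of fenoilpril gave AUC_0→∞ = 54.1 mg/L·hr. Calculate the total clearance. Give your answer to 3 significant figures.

CL = Dose_iv / AUC_0→∞
   = 500 / 54.1 = 9.24214 L/hr

CL = 9.24 L/hr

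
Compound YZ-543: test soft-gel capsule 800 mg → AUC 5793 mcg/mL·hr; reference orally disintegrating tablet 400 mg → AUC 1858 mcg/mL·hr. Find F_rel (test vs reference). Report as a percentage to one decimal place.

F_rel = (AUC_test/D_test) / (AUC_ref/D_ref)
      = (5793/800) / (1858/400)
      = 7.24125 / 4.645 = 1.5589 = 155.89%

F_rel = 155.9%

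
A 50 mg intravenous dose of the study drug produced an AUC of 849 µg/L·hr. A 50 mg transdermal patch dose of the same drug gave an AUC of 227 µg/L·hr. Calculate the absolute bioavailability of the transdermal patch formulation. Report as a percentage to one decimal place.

F = 26.7%

F = (AUC_ev / D_ev) / (AUC_iv / D_iv)
  = (227/50) / (849/50)
  = 4.54 / 16.98 = 0.2674
  = 26.74%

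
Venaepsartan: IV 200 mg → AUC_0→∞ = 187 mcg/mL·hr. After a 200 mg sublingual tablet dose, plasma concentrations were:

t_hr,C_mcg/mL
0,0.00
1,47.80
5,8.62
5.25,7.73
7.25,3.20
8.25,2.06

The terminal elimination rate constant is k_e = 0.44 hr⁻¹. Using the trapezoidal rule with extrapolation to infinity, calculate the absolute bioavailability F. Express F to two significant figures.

F = 0.84

Trapezoidal AUC_0→8.25 (sublingual tablet):
  [0→1]: (0.00+47.80)/2 × 1 = 23.9
  [1→5]: (47.80+8.62)/2 × 4 = 112.84
  [5→5.25]: (8.62+7.73)/2 × 0.25 = 2.04375
  [5.25→7.25]: (7.73+3.20)/2 × 2 = 10.93
  [7.25→8.25]: (3.20+2.06)/2 × 1 = 2.63
  Sum = 152.34375 mcg/mL·hr
Tail: C_last/k_e = 2.06/0.44 = 4.682
AUC_0→∞ (sublingual tablet) = 152.34375 + 4.682 = 157.02575 mcg/mL·hr
F = (AUC_ev/D_ev)/(AUC_iv/D_iv) = (157.02575/200)/(187/200) = 0.78512875/0.935 = 0.8397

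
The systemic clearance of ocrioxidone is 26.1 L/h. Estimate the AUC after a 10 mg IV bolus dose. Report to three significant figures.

AUC_0→∞ = Dose_iv / CL
        = 10 / 26.1 = 0.383142 mg/L·h

AUC = 0.383 mg/L·h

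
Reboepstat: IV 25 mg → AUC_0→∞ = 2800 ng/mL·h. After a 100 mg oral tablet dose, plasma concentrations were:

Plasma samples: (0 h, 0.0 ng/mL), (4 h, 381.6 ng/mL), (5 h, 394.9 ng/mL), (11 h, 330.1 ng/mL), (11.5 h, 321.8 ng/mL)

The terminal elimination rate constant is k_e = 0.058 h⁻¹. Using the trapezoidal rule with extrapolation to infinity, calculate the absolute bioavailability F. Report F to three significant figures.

Trapezoidal AUC_0→11.5 (oral tablet):
  [0→4]: (0.0+381.6)/2 × 4 = 763.2
  [4→5]: (381.6+394.9)/2 × 1 = 388.25
  [5→11]: (394.9+330.1)/2 × 6 = 2175.0
  [11→11.5]: (330.1+321.8)/2 × 0.5 = 162.975
  Sum = 3489.425 ng/mL·h
Tail: C_last/k_e = 321.8/0.058 = 5548.276
AUC_0→∞ (oral tablet) = 3489.425 + 5548.276 = 9037.701 ng/mL·h
F = (AUC_ev/D_ev)/(AUC_iv/D_iv) = (9037.701/100)/(2800/25) = 90.37701/112 = 0.8069

F = 0.807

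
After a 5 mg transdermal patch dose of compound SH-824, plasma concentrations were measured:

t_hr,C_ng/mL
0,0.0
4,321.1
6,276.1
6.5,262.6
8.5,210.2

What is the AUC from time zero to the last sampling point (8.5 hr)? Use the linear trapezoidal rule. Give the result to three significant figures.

Trapezoidal AUC_0→8.5:
  [0→4]: (0.0+321.1)/2 × 4 = 642.2
  [4→6]: (321.1+276.1)/2 × 2 = 597.2
  [6→6.5]: (276.1+262.6)/2 × 0.5 = 134.675
  [6.5→8.5]: (262.6+210.2)/2 × 2 = 472.8
  Sum = 1846.875 ng/mL·hr

AUC = 1850 ng/mL·hr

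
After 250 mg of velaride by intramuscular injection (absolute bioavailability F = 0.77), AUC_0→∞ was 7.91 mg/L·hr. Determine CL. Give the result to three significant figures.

CL = 24.3 L/hr

CL = F × Dose / AUC_0→∞
   = 0.77 × 250 / 7.91 = 24.3363 L/hr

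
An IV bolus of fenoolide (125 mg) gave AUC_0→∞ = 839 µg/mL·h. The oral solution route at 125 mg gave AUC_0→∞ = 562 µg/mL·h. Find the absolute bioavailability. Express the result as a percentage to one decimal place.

F = (AUC_ev / D_ev) / (AUC_iv / D_iv)
  = (562/125) / (839/125)
  = 4.496 / 6.712 = 0.6698
  = 66.98%

F = 67.0%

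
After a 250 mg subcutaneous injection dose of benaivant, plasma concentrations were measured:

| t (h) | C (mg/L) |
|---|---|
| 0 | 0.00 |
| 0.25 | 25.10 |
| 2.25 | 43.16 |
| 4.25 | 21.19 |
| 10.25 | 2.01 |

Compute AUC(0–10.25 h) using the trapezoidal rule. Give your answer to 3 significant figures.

AUC = 205 mg/L·h

Trapezoidal AUC_0→10.25:
  [0→0.25]: (0.00+25.10)/2 × 0.25 = 3.1375
  [0.25→2.25]: (25.10+43.16)/2 × 2 = 68.26
  [2.25→4.25]: (43.16+21.19)/2 × 2 = 64.35
  [4.25→10.25]: (21.19+2.01)/2 × 6 = 69.6
  Sum = 205.3475 mg/L·h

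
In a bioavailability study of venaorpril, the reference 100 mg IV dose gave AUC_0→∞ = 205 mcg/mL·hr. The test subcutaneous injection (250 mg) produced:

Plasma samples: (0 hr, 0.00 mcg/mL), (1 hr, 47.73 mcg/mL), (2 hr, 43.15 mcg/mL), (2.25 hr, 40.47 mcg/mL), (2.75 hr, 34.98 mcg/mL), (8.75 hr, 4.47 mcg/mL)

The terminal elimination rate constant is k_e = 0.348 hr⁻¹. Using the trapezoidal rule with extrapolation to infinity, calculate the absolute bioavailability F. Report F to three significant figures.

F = 0.448

Trapezoidal AUC_0→8.75 (subcutaneous injection):
  [0→1]: (0.00+47.73)/2 × 1 = 23.865
  [1→2]: (47.73+43.15)/2 × 1 = 45.44
  [2→2.25]: (43.15+40.47)/2 × 0.25 = 10.4525
  [2.25→2.75]: (40.47+34.98)/2 × 0.5 = 18.8625
  [2.75→8.75]: (34.98+4.47)/2 × 6 = 118.35
  Sum = 216.97 mcg/mL·hr
Tail: C_last/k_e = 4.47/0.348 = 12.845
AUC_0→∞ (subcutaneous injection) = 216.97 + 12.845 = 229.815 mcg/mL·hr
F = (AUC_ev/D_ev)/(AUC_iv/D_iv) = (229.815/250)/(205/100) = 0.91926/2.05 = 0.4484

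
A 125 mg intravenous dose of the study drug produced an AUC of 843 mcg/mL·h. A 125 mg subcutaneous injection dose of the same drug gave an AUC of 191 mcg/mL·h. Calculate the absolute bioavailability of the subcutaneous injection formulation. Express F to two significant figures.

F = 0.23

F = (AUC_ev / D_ev) / (AUC_iv / D_iv)
  = (191/125) / (843/125)
  = 1.528 / 6.744 = 0.2266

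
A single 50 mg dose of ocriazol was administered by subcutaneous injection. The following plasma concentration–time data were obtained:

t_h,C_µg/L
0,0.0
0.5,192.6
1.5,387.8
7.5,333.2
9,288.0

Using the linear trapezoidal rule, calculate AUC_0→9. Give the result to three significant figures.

Trapezoidal AUC_0→9:
  [0→0.5]: (0.0+192.6)/2 × 0.5 = 48.15
  [0.5→1.5]: (192.6+387.8)/2 × 1 = 290.2
  [1.5→7.5]: (387.8+333.2)/2 × 6 = 2163.0
  [7.5→9]: (333.2+288.0)/2 × 1.5 = 465.9
  Sum = 2967.25 µg/L·h

AUC = 2970 µg/L·h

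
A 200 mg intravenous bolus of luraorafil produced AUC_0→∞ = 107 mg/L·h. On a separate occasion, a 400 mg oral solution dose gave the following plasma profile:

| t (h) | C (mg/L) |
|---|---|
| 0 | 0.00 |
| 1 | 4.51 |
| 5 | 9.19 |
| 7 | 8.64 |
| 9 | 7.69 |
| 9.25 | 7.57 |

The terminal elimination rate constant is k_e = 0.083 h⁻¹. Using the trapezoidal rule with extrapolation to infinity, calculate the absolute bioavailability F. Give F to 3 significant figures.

Trapezoidal AUC_0→9.25 (oral solution):
  [0→1]: (0.00+4.51)/2 × 1 = 2.255
  [1→5]: (4.51+9.19)/2 × 4 = 27.4
  [5→7]: (9.19+8.64)/2 × 2 = 17.83
  [7→9]: (8.64+7.69)/2 × 2 = 16.33
  [9→9.25]: (7.69+7.57)/2 × 0.25 = 1.9075
  Sum = 65.7225 mg/L·h
Tail: C_last/k_e = 7.57/0.083 = 91.205
AUC_0→∞ (oral solution) = 65.7225 + 91.205 = 156.9275 mg/L·h
F = (AUC_ev/D_ev)/(AUC_iv/D_iv) = (156.9275/400)/(107/200) = 0.39231875/0.535 = 0.7333

F = 0.733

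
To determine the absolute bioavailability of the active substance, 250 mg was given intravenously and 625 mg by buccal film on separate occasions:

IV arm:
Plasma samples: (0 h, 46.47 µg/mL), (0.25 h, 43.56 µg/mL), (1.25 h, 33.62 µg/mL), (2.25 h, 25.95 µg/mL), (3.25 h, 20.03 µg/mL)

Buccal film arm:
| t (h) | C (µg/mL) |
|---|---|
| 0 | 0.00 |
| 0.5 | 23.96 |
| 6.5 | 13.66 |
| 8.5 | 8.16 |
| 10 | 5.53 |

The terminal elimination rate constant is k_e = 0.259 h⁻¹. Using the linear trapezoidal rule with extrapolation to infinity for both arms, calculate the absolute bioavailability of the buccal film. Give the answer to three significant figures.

Trapezoidal AUC_0→3.25 (IV):
  [0→0.25]: (46.47+43.56)/2 × 0.25 = 11.25375
  [0.25→1.25]: (43.56+33.62)/2 × 1 = 38.59
  [1.25→2.25]: (33.62+25.95)/2 × 1 = 29.785
  [2.25→3.25]: (25.95+20.03)/2 × 1 = 22.99
  Sum = 102.61875 µg/mL·h
IV tail: 20.03/0.259 = 77.336; AUC_iv,0→∞ = 102.61875 + 77.336 = 179.95475 µg/mL·h
Trapezoidal AUC_0→10 (buccal film):
  [0→0.5]: (0.00+23.96)/2 × 0.5 = 5.99
  [0.5→6.5]: (23.96+13.66)/2 × 6 = 112.86
  [6.5→8.5]: (13.66+8.16)/2 × 2 = 21.82
  [8.5→10]: (8.16+5.53)/2 × 1.5 = 10.2675
  Sum = 150.9375 µg/mL·h
buccal film tail: 5.53/0.259 = 21.351; AUC_ev,0→∞ = 150.9375 + 21.351 = 172.2885 µg/mL·h
F = (AUC_ev/D_ev)/(AUC_iv/D_iv) = (172.2885/625)/(179.95475/250) = 0.2756616/0.719819 = 0.3830

F = 0.383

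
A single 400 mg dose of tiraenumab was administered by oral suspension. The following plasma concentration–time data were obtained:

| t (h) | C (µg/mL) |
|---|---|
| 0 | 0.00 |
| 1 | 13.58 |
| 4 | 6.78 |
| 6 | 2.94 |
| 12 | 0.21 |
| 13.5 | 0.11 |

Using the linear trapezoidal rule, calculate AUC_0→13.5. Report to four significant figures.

Trapezoidal AUC_0→13.5:
  [0→1]: (0.00+13.58)/2 × 1 = 6.79
  [1→4]: (13.58+6.78)/2 × 3 = 30.54
  [4→6]: (6.78+2.94)/2 × 2 = 9.72
  [6→12]: (2.94+0.21)/2 × 6 = 9.45
  [12→13.5]: (0.21+0.11)/2 × 1.5 = 0.24
  Sum = 56.74 µg/mL·h

AUC = 56.74 µg/mL·h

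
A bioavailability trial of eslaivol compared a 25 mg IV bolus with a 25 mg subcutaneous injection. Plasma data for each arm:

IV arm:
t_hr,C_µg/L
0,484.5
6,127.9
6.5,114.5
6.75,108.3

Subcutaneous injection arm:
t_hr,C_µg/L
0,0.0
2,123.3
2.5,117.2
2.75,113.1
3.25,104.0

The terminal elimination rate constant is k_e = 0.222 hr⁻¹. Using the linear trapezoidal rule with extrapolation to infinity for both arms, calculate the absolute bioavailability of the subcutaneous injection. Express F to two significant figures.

F = 0.30

Trapezoidal AUC_0→6.75 (IV):
  [0→6]: (484.5+127.9)/2 × 6 = 1837.2
  [6→6.5]: (127.9+114.5)/2 × 0.5 = 60.6
  [6.5→6.75]: (114.5+108.3)/2 × 0.25 = 27.85
  Sum = 1925.65 µg/L·hr
IV tail: 108.3/0.222 = 487.838; AUC_iv,0→∞ = 1925.65 + 487.838 = 2413.488 µg/L·hr
Trapezoidal AUC_0→3.25 (subcutaneous injection):
  [0→2]: (0.0+123.3)/2 × 2 = 123.3
  [2→2.5]: (123.3+117.2)/2 × 0.5 = 60.125
  [2.5→2.75]: (117.2+113.1)/2 × 0.25 = 28.7875
  [2.75→3.25]: (113.1+104.0)/2 × 0.5 = 54.275
  Sum = 266.4875 µg/L·hr
subcutaneous injection tail: 104.0/0.222 = 468.468; AUC_ev,0→∞ = 266.4875 + 468.468 = 734.9555 µg/L·hr
F = (AUC_ev/D_ev)/(AUC_iv/D_iv) = (734.9555/25)/(2413.488/25) = 29.39822/96.53952 = 0.3045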